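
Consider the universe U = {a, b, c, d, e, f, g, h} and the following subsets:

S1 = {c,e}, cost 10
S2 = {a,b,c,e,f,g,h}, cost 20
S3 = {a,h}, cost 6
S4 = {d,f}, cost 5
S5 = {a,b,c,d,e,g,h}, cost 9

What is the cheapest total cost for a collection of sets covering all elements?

14

S4, S5 cover every element at cost 5 + 9 = 14.
Any cover uses at least 2 sets; among all covering selections none totals below 14.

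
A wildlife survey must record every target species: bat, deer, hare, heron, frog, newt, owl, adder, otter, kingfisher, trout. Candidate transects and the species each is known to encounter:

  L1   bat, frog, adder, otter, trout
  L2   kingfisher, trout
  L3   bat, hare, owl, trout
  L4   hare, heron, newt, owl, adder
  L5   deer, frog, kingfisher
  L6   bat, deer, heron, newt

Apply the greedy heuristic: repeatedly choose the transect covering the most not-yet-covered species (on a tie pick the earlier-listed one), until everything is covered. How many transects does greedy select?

3

Pick 1: L1 covers 5 new species (bat, frog, adder, otter, trout).
Pick 2: L4 covers 4 new species (hare, heron, newt, owl).
Pick 3: L5 covers 2 new species (deer, kingfisher).
Greedy uses 3 transects.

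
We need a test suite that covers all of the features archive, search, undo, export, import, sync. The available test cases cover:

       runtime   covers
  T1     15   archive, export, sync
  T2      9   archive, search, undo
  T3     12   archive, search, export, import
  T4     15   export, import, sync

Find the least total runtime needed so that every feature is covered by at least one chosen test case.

T2, T4 cover every feature at runtime 9 + 15 = 24.
Any cover uses at least 2 test cases; among all covering selections none totals below 24.

24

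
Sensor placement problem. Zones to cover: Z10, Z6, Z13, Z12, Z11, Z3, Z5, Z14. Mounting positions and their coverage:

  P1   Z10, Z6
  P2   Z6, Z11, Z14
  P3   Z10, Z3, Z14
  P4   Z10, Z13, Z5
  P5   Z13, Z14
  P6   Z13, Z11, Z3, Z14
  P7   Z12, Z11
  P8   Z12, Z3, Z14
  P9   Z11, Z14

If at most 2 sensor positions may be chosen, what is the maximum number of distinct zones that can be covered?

Choosing P1, P6 covers {Z10, Z6, Z13, Z11, Z3, Z14} — 6 zones.
No choice of 2 sensor positions does better; here Z12, Z5 are left uncovered.

6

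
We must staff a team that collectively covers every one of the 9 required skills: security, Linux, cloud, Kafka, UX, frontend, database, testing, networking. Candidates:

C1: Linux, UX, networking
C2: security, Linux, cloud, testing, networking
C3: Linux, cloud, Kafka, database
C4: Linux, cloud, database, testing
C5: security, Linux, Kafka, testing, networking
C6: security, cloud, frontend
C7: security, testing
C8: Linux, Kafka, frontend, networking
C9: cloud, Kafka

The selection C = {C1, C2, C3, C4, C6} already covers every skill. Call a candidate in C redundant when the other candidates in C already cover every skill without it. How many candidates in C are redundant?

2

Drop C1: UX uncovered — not redundant.
Drop C2: the rest still cover every skill — redundant.
Drop C3: Kafka uncovered — not redundant.
Drop C4: the rest still cover every skill — redundant.
Drop C6: frontend uncovered — not redundant.
2 redundant: C2, C4.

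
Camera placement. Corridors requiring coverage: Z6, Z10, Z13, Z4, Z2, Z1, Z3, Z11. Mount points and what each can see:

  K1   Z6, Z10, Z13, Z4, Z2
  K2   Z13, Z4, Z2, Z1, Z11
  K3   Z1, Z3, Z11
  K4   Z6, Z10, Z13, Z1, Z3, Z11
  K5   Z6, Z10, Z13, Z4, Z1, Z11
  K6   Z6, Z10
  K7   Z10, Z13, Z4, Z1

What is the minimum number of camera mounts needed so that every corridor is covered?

2

K1, K3 together cover {Z6, Z10, Z13, Z4, Z2, Z1, Z3, Z11} — every corridor.
No single camera mount contains all 8 corridors, so 2 is optimal.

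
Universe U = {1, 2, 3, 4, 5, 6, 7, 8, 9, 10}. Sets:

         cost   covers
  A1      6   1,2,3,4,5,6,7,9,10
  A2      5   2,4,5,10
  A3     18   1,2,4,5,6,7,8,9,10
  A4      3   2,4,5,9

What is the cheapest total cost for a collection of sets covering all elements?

24

A1, A3 cover every element at cost 6 + 18 = 24.
Any cover uses at least 2 sets; among all covering selections none totals below 24.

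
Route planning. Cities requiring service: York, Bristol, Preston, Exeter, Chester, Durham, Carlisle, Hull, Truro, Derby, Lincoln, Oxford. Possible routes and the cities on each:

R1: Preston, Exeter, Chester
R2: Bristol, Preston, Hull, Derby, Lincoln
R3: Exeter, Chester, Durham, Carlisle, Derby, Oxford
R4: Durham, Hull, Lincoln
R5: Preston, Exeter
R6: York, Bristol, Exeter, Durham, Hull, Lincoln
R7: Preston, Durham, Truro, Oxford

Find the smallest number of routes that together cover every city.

R3, R6, R7 together cover {York, Bristol, Preston, Exeter, Chester, Durham, Carlisle, Hull, Truro, Derby, Lincoln, Oxford} — every city.
No 2 of the 7 routes cover everything (all 21 pairs fall short), so 3 is minimum.

3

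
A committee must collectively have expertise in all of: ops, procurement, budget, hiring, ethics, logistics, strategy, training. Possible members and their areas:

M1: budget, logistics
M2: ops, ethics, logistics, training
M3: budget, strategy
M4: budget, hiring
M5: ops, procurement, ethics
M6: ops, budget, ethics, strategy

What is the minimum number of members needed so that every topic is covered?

4

M2, M3, M4, M5 together cover {ops, procurement, budget, hiring, ethics, logistics, strategy, training} — every topic.
No 3 of the 6 members cover everything (all 20 triples fall short), so 4 is minimum.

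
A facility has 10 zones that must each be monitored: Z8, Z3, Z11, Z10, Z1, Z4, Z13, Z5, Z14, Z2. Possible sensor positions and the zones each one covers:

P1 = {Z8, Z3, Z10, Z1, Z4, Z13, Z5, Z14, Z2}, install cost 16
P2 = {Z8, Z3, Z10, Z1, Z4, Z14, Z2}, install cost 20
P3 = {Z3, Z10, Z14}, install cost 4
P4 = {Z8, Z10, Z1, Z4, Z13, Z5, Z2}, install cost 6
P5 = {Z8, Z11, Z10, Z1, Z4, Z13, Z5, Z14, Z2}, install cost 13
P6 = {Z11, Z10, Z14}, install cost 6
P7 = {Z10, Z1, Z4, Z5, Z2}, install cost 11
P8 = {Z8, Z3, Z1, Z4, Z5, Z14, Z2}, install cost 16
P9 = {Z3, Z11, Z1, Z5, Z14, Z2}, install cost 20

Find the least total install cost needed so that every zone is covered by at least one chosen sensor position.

16

P3, P4, P6 cover every zone at install cost 4 + 6 + 6 = 16.
Any cover uses at least 2 sensor positions; among all covering selections none totals below 16.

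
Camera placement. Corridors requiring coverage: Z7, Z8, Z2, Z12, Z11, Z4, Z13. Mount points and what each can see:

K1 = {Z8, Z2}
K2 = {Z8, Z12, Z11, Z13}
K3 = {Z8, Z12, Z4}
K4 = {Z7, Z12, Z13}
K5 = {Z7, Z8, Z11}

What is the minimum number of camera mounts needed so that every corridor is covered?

K1, K2, K3, K4 together cover {Z7, Z8, Z2, Z12, Z11, Z4, Z13} — every corridor.
No 3 of the 5 camera mounts cover everything (all 10 triples fall short), so 4 is minimum.

4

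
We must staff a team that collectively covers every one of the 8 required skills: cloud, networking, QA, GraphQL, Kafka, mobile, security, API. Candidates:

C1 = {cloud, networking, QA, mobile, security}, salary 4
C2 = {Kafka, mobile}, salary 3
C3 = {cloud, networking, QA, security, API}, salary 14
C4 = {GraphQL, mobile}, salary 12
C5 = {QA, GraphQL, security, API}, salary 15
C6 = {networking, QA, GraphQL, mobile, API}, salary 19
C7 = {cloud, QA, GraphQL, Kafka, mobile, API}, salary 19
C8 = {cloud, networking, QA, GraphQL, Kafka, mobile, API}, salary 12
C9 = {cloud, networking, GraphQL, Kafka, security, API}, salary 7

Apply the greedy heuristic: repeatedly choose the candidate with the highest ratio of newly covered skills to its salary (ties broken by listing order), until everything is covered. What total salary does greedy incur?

Pick 1: C1 adds 5 new (cloud, networking, QA, mobile, security) at salary 4 (ratio 5/4).
Pick 2: C9 adds 3 new (GraphQL, Kafka, API) at salary 7 (ratio 3/7).
Greedy total salary: 4 + 7 = 11.

11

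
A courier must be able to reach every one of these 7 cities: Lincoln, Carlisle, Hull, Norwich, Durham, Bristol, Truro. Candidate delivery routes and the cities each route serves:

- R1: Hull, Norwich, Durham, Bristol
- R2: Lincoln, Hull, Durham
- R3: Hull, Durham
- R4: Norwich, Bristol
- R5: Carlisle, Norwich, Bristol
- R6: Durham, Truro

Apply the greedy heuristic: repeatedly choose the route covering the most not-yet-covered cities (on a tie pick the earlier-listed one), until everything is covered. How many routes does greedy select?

4

Pick 1: R1 covers 4 new cities (Hull, Norwich, Durham, Bristol).
Pick 2: R2 covers 1 new cities (Lincoln).
Pick 3: R5 covers 1 new cities (Carlisle).
Pick 4: R6 covers 1 new cities (Truro).
Greedy uses 4 routes. (The true minimum is 3.)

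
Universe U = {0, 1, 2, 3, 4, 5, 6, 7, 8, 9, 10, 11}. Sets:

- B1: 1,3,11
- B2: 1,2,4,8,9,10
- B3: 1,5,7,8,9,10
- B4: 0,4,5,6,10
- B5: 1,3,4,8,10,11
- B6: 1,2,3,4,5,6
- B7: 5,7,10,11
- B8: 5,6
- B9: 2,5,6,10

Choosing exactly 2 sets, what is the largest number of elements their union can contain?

Choosing B3, B6 covers {1, 2, 3, 4, 5, 6, 7, 8, 9, 10} — 10 elements.
No choice of 2 sets does better; here 0, 11 are left uncovered.

10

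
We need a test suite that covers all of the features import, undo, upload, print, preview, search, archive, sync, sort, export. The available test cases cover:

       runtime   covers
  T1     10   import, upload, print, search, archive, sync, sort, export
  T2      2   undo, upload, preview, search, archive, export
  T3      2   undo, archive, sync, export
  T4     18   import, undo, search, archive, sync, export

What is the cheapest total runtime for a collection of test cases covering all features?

12

T1, T2 cover every feature at runtime 10 + 2 = 12.
Any cover uses at least 2 test cases; among all covering selections none totals below 12.
Greedy by coverage-per-runtime would pick T2, T3, T1 for 14 — worse than the optimum 12.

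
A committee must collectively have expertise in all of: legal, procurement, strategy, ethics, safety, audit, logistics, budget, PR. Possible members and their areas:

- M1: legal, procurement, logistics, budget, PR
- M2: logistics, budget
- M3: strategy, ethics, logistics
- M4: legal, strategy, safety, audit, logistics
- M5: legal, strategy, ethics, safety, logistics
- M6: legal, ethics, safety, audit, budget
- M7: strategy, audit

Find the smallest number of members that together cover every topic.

M1, M3, M4 together cover {legal, procurement, strategy, ethics, safety, audit, logistics, budget, PR} — every topic.
No 2 of the 7 members cover everything (all 21 pairs fall short), so 3 is minimum.

3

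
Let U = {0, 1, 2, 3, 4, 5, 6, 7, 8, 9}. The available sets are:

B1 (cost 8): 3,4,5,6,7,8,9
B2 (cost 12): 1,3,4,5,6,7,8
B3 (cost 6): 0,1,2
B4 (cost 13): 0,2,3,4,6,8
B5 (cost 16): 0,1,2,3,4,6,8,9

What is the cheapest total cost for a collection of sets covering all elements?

B1, B3 cover every element at cost 8 + 6 = 14.
Any cover uses at least 2 sets; among all covering selections none totals below 14.

14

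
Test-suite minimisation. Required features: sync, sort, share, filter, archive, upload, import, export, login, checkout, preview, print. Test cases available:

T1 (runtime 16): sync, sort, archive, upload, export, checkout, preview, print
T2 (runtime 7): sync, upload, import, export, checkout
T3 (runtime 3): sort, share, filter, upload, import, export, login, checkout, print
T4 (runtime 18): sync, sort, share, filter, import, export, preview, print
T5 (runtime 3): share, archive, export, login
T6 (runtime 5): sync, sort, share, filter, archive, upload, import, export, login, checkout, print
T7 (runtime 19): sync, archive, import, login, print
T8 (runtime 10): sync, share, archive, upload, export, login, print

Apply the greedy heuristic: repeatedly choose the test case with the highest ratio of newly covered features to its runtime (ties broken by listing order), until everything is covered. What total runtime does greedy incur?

Pick 1: T3 adds 9 new (sort, share, filter, upload, import, export, login, checkout, print) at runtime 3 (ratio 9/3).
Pick 2: T6 adds 2 new (sync, archive) at runtime 5 (ratio 2/5).
Pick 3: T1 adds 1 new (preview) at runtime 16 (ratio 1/16).
Greedy total runtime: 3 + 5 + 16 = 24. (The true optimum is 19, so greedy overshoots here.)

24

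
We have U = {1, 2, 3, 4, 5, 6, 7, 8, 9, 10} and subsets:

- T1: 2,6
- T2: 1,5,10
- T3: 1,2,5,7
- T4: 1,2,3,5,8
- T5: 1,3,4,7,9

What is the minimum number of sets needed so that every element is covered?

T1, T2, T4, T5 together cover {1, 2, 3, 4, 5, 6, 7, 8, 9, 10} — every element.
No 3 of the 5 sets cover everything (all 10 triples fall short), so 4 is minimum.

4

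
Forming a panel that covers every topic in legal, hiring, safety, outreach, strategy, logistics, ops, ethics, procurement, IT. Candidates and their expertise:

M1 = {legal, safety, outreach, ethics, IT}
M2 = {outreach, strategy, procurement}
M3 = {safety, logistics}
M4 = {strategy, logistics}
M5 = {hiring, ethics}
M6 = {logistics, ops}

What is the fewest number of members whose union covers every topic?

4

M1, M2, M5, M6 together cover {legal, hiring, safety, outreach, strategy, logistics, ops, ethics, procurement, IT} — every topic.
No 3 of the 6 members cover everything (all 20 triples fall short), so 4 is minimum.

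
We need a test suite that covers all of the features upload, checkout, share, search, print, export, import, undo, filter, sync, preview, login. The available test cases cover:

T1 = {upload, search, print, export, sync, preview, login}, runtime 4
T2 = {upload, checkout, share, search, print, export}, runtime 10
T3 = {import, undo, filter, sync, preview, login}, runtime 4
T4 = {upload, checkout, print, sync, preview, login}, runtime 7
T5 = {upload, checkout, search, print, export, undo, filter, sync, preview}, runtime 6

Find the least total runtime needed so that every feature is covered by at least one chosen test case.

T2, T3 cover every feature at runtime 10 + 4 = 14.
Any cover uses at least 2 test cases; among all covering selections none totals below 14.
Greedy by coverage-per-runtime would pick T1, T3, T2 for 18 — worse than the optimum 14.

14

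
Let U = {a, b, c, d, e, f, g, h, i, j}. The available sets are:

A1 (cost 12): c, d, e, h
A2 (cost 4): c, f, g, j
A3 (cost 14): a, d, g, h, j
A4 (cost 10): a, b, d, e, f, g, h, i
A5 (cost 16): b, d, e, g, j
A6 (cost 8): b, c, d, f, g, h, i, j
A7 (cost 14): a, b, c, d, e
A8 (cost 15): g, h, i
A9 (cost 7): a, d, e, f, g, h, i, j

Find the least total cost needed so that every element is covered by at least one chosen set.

14

A2, A4 cover every element at cost 4 + 10 = 14.
Any cover uses at least 2 sets; among all covering selections none totals below 14.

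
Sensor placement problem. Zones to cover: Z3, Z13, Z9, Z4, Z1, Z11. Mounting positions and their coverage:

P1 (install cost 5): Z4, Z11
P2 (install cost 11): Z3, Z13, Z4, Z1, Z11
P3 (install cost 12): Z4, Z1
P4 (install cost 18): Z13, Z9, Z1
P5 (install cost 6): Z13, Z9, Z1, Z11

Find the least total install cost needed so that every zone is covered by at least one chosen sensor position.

17

P2, P5 cover every zone at install cost 11 + 6 = 17.
Any cover uses at least 2 sensor positions; among all covering selections none totals below 17.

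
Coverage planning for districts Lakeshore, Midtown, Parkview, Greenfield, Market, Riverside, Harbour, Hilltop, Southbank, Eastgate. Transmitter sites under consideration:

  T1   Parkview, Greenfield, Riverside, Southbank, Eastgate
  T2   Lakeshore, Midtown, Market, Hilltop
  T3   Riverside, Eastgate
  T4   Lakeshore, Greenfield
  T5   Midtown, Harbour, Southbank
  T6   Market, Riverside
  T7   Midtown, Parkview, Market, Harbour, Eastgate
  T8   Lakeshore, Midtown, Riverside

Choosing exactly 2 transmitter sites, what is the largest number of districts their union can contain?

Choosing T1, T2 covers {Lakeshore, Midtown, Parkview, Greenfield, Market, Riverside, Hilltop, Southbank, Eastgate} — 9 districts.
No choice of 2 transmitter sites does better; here Harbour is left uncovered.

9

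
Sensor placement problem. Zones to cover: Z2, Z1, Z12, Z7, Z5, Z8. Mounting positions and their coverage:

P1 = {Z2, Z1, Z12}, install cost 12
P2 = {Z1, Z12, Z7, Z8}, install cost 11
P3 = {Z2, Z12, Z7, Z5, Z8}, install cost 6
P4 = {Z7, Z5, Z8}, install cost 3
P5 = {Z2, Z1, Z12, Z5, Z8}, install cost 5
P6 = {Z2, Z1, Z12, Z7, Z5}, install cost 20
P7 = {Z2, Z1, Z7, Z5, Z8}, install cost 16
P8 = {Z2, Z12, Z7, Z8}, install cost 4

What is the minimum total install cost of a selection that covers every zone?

P4, P5 cover every zone at install cost 3 + 5 = 8.
Any cover uses at least 2 sensor positions; among all covering selections none totals below 8.

8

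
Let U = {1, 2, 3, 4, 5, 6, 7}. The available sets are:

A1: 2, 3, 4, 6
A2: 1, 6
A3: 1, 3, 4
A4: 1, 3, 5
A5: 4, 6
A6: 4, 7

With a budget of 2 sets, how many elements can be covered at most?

6

Choosing A1, A4 covers {1, 2, 3, 4, 5, 6} — 6 elements.
No choice of 2 sets does better; here 7 is left uncovered.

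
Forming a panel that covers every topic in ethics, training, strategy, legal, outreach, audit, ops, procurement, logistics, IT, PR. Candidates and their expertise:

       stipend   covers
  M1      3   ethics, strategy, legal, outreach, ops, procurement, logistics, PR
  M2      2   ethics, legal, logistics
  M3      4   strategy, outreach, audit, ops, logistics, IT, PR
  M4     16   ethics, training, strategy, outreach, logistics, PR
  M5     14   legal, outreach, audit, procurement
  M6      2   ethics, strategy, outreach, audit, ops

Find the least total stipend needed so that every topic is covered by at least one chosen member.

23

M1, M3, M4 cover every topic at stipend 3 + 4 + 16 = 23.
Any cover uses at least 3 members; among all covering selections none totals below 23.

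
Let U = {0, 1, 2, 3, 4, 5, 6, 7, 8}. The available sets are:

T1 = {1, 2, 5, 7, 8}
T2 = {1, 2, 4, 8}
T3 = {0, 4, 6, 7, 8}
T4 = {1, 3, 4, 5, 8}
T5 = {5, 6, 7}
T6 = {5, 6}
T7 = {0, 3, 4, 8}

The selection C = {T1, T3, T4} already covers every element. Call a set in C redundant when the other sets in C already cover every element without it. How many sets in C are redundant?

0

Drop T1: 2 uncovered — not redundant.
Drop T3: 0, 6 uncovered — not redundant.
Drop T4: 3 uncovered — not redundant.
None of the sets in C is redundant.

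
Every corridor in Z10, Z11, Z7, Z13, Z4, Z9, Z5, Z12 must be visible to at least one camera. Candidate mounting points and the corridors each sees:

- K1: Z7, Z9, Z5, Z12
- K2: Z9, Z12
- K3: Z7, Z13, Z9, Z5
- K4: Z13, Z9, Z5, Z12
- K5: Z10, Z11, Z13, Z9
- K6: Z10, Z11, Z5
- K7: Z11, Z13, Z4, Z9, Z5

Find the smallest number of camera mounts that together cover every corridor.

3

K1, K5, K7 together cover {Z10, Z11, Z7, Z13, Z4, Z9, Z5, Z12} — every corridor.
No 2 of the 7 camera mounts cover everything (all 21 pairs fall short), so 3 is minimum.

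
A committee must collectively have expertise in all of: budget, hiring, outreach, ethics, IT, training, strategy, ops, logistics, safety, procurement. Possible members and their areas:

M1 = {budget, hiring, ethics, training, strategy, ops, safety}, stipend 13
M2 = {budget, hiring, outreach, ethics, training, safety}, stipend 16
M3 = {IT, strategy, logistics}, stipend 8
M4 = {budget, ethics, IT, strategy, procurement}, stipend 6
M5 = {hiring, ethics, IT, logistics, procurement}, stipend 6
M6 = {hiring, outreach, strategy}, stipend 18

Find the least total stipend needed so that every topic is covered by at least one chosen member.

35

M1, M2, M5 cover every topic at stipend 13 + 16 + 6 = 35.
Any cover uses at least 3 members; among all covering selections none totals below 35.
Greedy by coverage-per-stipend would pick M4, M5, M1, M2 for 41 — worse than the optimum 35.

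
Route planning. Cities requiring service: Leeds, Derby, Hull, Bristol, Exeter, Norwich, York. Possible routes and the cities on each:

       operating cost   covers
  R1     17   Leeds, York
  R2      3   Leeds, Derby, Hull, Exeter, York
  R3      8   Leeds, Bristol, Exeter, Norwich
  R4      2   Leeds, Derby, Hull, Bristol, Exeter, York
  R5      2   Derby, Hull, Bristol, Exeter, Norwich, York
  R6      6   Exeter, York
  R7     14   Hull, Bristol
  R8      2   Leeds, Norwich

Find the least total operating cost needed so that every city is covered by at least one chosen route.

4

R4, R5 cover every city at operating cost 2 + 2 = 4.
Any cover uses at least 2 routes; among all covering selections none totals below 4.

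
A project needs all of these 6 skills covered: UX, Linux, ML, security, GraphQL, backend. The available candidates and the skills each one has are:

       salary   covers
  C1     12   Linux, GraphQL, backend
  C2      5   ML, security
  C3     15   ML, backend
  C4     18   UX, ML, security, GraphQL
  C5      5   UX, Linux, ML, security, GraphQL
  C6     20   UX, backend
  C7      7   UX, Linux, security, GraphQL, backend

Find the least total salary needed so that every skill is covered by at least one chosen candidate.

C2, C7 cover every skill at salary 5 + 7 = 12.
Any cover uses at least 2 candidates; among all covering selections none totals below 12.

12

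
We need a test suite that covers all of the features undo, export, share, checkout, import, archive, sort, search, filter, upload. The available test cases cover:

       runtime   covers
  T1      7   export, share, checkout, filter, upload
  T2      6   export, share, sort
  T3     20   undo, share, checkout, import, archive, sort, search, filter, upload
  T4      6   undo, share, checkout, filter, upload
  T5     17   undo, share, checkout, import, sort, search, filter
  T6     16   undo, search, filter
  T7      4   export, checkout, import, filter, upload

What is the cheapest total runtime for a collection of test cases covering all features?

T3, T7 cover every feature at runtime 20 + 4 = 24.
Any cover uses at least 2 test cases; among all covering selections none totals below 24.

24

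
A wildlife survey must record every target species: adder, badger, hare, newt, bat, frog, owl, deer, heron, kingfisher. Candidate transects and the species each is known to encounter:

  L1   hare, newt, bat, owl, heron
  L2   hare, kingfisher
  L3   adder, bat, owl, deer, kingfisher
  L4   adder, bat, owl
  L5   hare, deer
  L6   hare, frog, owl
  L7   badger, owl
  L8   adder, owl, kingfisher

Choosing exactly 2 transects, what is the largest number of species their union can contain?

8

Choosing L1, L3 covers {adder, hare, newt, bat, owl, deer, heron, kingfisher} — 8 species.
No choice of 2 transects does better; here badger, frog are left uncovered.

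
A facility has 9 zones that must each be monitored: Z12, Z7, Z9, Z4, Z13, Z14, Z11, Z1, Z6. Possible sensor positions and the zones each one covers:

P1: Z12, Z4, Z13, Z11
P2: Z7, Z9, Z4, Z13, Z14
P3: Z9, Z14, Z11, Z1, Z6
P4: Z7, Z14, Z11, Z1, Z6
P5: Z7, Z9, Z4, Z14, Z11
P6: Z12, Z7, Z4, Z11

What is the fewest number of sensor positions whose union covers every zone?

P1, P2, P3 together cover {Z12, Z7, Z9, Z4, Z13, Z14, Z11, Z1, Z6} — every zone.
No 2 of the 6 sensor positions cover everything (all 15 pairs fall short), so 3 is minimum.

3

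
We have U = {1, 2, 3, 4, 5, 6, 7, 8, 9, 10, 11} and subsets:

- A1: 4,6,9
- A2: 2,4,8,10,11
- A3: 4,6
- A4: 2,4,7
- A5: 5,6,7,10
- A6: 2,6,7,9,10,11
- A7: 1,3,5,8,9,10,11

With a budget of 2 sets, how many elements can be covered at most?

10

Choosing A4, A7 covers {1, 2, 3, 4, 5, 7, 8, 9, 10, 11} — 10 elements.
No choice of 2 sets does better; here 6 is left uncovered.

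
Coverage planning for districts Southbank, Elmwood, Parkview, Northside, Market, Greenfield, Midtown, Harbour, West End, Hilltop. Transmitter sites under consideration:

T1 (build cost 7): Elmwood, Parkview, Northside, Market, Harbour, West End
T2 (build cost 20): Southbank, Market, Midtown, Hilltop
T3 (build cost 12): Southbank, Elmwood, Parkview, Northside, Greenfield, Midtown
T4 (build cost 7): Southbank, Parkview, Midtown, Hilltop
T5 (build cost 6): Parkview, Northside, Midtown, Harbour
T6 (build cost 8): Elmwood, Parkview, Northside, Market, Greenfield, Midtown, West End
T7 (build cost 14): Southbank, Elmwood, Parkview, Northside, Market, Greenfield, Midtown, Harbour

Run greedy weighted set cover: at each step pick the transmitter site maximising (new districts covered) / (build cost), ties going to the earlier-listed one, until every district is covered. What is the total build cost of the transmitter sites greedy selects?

21

Pick 1: T6 adds 7 new (Elmwood, Parkview, Northside, Market, Greenfield, Midtown, West End) at build cost 8 (ratio 7/8).
Pick 2: T4 adds 2 new (Southbank, Hilltop) at build cost 7 (ratio 2/7).
Pick 3: T5 adds 1 new (Harbour) at build cost 6 (ratio 1/6).
Greedy total build cost: 8 + 7 + 6 = 21.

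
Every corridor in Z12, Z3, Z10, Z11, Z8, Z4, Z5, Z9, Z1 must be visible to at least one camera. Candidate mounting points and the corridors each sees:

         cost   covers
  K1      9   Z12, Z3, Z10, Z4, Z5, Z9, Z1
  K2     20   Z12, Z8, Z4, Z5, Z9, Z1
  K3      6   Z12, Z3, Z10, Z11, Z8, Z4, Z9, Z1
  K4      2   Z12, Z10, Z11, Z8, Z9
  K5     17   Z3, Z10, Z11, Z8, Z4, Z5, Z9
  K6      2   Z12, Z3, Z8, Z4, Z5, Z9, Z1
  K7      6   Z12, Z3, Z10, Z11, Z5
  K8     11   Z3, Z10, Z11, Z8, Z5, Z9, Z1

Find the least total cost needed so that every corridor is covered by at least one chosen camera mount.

K4, K6 cover every corridor at cost 2 + 2 = 4.
Any cover uses at least 2 camera mounts; among all covering selections none totals below 4.

4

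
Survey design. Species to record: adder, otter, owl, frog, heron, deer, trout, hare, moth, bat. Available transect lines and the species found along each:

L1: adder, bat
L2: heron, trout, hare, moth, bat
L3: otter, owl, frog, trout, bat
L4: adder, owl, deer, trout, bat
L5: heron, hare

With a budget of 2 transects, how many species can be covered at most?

Choosing L2, L3 covers {otter, owl, frog, heron, trout, hare, moth, bat} — 8 species.
No choice of 2 transects does better; here adder, deer are left uncovered.

8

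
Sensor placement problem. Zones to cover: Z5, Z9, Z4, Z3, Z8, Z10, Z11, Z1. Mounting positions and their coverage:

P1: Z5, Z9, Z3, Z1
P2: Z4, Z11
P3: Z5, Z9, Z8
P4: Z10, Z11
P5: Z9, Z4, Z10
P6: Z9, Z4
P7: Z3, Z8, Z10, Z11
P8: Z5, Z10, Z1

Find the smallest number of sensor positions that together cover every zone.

3

P1, P2, P7 together cover {Z5, Z9, Z4, Z3, Z8, Z10, Z11, Z1} — every zone.
No 2 of the 8 sensor positions cover everything (all 28 pairs fall short), so 3 is minimum.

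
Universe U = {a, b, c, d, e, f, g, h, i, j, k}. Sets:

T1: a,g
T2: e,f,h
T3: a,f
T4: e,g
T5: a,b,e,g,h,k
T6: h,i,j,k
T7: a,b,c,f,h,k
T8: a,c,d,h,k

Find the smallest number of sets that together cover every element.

T2, T5, T6, T8 together cover {a, b, c, d, e, f, g, h, i, j, k} — every element.
No 3 of the 8 sets cover everything (all 56 triples fall short), so 4 is minimum.

4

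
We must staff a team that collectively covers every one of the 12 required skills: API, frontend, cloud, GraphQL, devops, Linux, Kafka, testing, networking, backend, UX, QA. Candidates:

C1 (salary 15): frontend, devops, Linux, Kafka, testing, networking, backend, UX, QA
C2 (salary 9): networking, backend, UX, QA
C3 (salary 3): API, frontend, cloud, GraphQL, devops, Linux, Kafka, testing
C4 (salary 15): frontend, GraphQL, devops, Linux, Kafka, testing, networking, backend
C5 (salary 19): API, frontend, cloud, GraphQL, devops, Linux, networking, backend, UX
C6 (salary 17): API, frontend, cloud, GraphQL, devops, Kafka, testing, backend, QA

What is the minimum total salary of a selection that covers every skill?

12

C2, C3 cover every skill at salary 9 + 3 = 12.
Any cover uses at least 2 candidates; among all covering selections none totals below 12.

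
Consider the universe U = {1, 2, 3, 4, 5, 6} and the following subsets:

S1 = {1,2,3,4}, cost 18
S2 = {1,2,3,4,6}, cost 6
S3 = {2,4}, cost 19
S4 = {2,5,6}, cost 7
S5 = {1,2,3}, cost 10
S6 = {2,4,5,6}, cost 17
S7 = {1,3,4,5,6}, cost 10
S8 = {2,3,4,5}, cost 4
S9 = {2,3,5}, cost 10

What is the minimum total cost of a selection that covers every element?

10

S2, S8 cover every element at cost 6 + 4 = 10.
Any cover uses at least 2 sets; among all covering selections none totals below 10.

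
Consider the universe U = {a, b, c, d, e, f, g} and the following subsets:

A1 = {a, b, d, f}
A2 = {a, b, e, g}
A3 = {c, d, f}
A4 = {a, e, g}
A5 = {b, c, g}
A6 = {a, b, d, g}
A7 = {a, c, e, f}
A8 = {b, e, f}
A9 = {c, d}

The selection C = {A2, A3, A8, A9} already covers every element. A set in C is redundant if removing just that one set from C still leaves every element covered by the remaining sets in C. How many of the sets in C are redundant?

3

Drop A2: a, g uncovered — not redundant.
Drop A3: the rest still cover every element — redundant.
Drop A8: the rest still cover every element — redundant.
Drop A9: the rest still cover every element — redundant.
3 redundant: A3, A8, A9.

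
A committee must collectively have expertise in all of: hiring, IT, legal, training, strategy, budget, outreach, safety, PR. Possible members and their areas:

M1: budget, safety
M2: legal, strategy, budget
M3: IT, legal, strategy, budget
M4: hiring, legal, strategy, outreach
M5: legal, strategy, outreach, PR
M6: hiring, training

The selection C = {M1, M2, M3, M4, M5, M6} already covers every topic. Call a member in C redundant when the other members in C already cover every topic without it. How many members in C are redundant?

Drop M1: safety uncovered — not redundant.
Drop M2: the rest still cover every topic — redundant.
Drop M3: IT uncovered — not redundant.
Drop M4: the rest still cover every topic — redundant.
Drop M5: PR uncovered — not redundant.
Drop M6: training uncovered — not redundant.
2 redundant: M2, M4.

2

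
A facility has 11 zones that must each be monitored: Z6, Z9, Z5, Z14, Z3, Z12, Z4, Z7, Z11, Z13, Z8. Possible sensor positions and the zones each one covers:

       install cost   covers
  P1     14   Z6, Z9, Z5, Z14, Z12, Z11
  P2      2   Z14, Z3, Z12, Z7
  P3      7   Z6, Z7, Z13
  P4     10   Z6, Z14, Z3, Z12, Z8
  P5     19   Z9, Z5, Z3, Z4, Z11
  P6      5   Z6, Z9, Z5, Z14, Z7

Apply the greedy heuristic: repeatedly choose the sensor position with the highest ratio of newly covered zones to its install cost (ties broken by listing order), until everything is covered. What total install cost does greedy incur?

Pick 1: P2 adds 4 new (Z14, Z3, Z12, Z7) at install cost 2 (ratio 4/2).
Pick 2: P6 adds 3 new (Z6, Z9, Z5) at install cost 5 (ratio 3/5).
Pick 3: P3 adds 1 new (Z13) at install cost 7 (ratio 1/7).
Pick 4: P5 adds 2 new (Z4, Z11) at install cost 19 (ratio 2/19).
Pick 5: P4 adds 1 new (Z8) at install cost 10 (ratio 1/10).
Greedy total install cost: 2 + 5 + 7 + 19 + 10 = 43. (The true optimum is 36, so greedy overshoots here.)

43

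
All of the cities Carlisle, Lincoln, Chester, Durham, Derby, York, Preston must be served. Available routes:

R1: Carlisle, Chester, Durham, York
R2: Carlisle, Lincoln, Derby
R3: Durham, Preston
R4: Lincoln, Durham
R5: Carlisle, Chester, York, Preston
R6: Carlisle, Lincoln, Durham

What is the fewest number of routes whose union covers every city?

3

R1, R2, R3 together cover {Carlisle, Lincoln, Chester, Durham, Derby, York, Preston} — every city.
No 2 of the 6 routes cover everything (all 15 pairs fall short), so 3 is minimum.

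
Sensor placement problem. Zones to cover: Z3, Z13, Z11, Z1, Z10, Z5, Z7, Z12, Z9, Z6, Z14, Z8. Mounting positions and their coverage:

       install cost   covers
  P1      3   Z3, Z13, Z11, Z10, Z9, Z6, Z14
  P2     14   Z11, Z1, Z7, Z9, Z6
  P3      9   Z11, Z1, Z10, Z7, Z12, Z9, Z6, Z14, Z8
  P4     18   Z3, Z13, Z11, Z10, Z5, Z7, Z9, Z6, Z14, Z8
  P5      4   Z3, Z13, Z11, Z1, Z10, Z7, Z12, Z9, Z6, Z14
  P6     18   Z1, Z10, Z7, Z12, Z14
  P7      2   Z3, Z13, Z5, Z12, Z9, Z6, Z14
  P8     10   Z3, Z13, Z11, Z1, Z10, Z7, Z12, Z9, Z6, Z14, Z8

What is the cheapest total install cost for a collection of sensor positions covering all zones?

P3, P7 cover every zone at install cost 9 + 2 = 11.
Any cover uses at least 2 sensor positions; among all covering selections none totals below 11.
Greedy by coverage-per-install cost would pick P7, P5, P3 for 15 — worse than the optimum 11.

11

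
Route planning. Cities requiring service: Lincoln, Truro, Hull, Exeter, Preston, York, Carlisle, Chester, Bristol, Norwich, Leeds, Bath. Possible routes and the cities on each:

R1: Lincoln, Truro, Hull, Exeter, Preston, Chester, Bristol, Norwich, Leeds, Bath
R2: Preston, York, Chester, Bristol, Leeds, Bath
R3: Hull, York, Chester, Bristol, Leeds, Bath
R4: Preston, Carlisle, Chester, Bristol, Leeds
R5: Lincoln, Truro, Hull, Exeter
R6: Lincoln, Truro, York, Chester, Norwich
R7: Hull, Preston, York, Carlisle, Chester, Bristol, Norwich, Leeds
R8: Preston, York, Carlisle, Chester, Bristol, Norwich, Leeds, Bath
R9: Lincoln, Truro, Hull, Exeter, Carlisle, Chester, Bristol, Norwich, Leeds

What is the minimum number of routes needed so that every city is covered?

R1, R7 together cover {Lincoln, Truro, Hull, Exeter, Preston, York, Carlisle, Chester, Bristol, Norwich, Leeds, Bath} — every city.
No single route contains all 12 cities, so 2 is optimal.

2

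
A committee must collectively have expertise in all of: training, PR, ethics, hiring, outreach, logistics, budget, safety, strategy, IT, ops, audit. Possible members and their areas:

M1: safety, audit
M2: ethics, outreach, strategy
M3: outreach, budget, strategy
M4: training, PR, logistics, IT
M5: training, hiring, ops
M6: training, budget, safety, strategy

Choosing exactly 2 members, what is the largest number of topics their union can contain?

Choosing M2, M4 covers {training, PR, ethics, outreach, logistics, strategy, IT} — 7 topics.
No choice of 2 members does better; here hiring, budget, safety, ops, audit are left uncovered.

7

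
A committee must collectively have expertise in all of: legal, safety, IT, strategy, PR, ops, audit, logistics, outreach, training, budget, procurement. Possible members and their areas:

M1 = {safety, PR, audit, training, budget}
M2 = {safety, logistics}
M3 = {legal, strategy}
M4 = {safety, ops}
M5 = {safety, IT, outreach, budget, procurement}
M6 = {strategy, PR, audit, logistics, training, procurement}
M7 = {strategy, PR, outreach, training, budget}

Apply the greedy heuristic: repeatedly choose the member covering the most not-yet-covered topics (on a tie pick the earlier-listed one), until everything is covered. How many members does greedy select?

Pick 1: M6 covers 6 new topics (strategy, PR, audit, logistics, training, procurement).
Pick 2: M5 covers 4 new topics (safety, IT, outreach, budget).
Pick 3: M3 covers 1 new topics (legal).
Pick 4: M4 covers 1 new topics (ops).
Greedy uses 4 members.

4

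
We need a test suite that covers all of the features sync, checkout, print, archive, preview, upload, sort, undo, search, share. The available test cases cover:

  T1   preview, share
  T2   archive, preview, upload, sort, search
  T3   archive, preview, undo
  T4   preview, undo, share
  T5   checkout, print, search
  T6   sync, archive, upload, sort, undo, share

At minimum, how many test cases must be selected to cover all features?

3

T1, T5, T6 together cover {sync, checkout, print, archive, preview, upload, sort, undo, search, share} — every feature.
No 2 of the 6 test cases cover everything (all 15 pairs fall short), so 3 is minimum.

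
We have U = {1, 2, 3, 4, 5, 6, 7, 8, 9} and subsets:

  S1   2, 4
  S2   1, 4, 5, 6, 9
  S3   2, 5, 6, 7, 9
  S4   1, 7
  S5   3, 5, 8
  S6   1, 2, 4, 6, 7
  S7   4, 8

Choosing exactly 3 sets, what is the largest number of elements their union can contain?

Choosing S2, S3, S5 covers {1, 2, 3, 4, 5, 6, 7, 8, 9} — 9 elements.
That is all 9 elements.

9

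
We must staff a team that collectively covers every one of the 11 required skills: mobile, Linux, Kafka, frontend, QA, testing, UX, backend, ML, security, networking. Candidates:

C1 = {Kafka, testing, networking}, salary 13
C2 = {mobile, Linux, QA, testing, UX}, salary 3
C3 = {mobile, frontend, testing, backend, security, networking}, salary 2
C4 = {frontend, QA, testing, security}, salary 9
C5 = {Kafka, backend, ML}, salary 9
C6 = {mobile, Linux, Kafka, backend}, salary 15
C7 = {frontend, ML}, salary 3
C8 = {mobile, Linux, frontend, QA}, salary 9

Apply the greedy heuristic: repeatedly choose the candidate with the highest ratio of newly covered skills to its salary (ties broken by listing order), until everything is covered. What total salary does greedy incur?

Pick 1: C3 adds 6 new (mobile, frontend, testing, backend, security, networking) at salary 2 (ratio 6/2).
Pick 2: C2 adds 3 new (Linux, QA, UX) at salary 3 (ratio 3/3).
Pick 3: C7 adds 1 new (ML) at salary 3 (ratio 1/3).
Pick 4: C5 adds 1 new (Kafka) at salary 9 (ratio 1/9).
Greedy total salary: 2 + 3 + 3 + 9 = 17. (The true optimum is 14, so greedy overshoots here.)

17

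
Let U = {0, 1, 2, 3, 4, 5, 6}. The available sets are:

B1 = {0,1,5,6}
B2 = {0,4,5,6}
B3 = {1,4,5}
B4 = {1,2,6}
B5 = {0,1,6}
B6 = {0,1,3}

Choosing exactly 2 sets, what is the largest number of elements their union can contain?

Choosing B2, B4 covers {0, 1, 2, 4, 5, 6} — 6 elements.
No choice of 2 sets does better; here 3 is left uncovered.

6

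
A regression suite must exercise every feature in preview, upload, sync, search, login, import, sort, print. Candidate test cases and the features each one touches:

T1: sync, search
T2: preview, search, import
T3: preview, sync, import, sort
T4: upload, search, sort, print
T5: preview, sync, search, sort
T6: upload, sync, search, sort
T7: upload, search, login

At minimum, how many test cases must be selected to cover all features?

3

T3, T4, T7 together cover {preview, upload, sync, search, login, import, sort, print} — every feature.
No 2 of the 7 test cases cover everything (all 21 pairs fall short), so 3 is minimum.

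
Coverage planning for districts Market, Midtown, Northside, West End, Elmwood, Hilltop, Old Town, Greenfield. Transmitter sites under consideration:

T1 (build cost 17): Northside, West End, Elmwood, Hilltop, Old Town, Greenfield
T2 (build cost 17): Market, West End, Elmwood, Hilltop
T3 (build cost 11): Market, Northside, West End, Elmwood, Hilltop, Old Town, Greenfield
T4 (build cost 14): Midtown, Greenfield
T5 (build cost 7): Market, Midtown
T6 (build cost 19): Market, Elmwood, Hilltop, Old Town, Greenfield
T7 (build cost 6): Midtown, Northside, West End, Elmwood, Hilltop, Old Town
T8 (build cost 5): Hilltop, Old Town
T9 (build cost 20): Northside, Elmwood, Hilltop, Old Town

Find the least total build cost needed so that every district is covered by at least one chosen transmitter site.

17

T3, T7 cover every district at build cost 11 + 6 = 17.
Any cover uses at least 2 transmitter sites; among all covering selections none totals below 17.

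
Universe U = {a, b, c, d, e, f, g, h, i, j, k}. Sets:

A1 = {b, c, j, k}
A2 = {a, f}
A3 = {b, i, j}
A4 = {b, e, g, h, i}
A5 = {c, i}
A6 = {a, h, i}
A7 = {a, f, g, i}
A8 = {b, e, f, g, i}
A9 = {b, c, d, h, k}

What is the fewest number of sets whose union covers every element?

A1, A2, A4, A9 together cover {a, b, c, d, e, f, g, h, i, j, k} — every element.
No 3 of the 9 sets cover everything (all 84 triples fall short), so 4 is minimum.

4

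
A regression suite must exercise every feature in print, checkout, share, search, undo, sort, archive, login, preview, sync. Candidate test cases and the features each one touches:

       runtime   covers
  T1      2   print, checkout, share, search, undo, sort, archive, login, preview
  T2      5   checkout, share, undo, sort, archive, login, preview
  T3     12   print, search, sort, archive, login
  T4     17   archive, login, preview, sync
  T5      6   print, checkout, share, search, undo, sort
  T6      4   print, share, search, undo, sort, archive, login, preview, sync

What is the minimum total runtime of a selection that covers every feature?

6

T1, T6 cover every feature at runtime 2 + 4 = 6.
Any cover uses at least 2 test cases; among all covering selections none totals below 6.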